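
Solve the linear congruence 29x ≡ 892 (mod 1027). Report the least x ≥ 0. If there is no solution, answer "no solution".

137

First find gcd(29, 1027):
1027 = 35*29 + 12
29 = 2*12 + 5
12 = 2*5 + 2
5 = 2*2 + 1
2 = 2*1 + 0
gcd = 1, so a unique solution mod 1027 exists.
Back-substitute for the Bézout coefficients:
1 = 5 − 2·2
1 = −2·12 + 5·5
1 = 5·29 − 12·12
1 = −12·1027 + 425·29
So 29·(425) ≡ 1 (mod 1027), giving 29⁻¹ ≡ 425.
x ≡ 29⁻¹·892 ≡ 425·892 ≡ 137 (mod 1027).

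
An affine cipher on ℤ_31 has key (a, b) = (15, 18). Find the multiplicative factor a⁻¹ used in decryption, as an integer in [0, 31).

Extended Euclidean algorithm:
31 = 2*15 + 1
15 = 15*1 + 0
gcd = 1, so the inverse exists. Back-substitute:
1 = 31 − 2·15
So 15·(-2) ≡ 1 (mod 31), and -2 ≡ 29 (mod 31).

29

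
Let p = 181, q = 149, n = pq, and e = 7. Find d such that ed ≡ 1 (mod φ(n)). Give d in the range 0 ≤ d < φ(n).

φ(n) = (p−1)(q−1) = 180·148 = 26640.
Need d with 7·d ≡ 1 (mod 26640). Apply the extended Euclidean algorithm:
26640 = 3805×7 + 5
7 = 1×5 + 2
5 = 2×2 + 1
2 = 2×1 + 0
Back-substitute:
1 = 5 − 2·2
1 = −2·7 + 3·5
1 = 3·26640 − 11417·7
So 7·(-11417) ≡ 1 (mod 26640), hence d ≡ -11417 ≡ 15223 (mod 26640).

15223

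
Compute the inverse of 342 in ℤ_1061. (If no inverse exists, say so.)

gcd(1061, 342) by repeated division:
1061 = 3·342 + 35
342 = 9·35 + 27
35 = 1·27 + 8
27 = 3·8 + 3
8 = 2·3 + 2
3 = 1·2 + 1
2 = 2·1 + 0
gcd = 1, so the inverse exists. Back-substitute:
1 = 3 − 2
1 = −8 + 3·3
1 = 3·27 − 10·8
1 = −10·35 + 13·27
1 = 13·342 − 127·35
1 = −127·1061 + 394·342
So 342·394 ≡ 1 (mod 1061).

394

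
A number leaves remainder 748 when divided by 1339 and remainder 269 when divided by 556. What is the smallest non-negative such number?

Write x = 748 + 1339·k. Then 1339·k ≡ 269 − 748 ≡ 77 (mod 556).
Need 1339⁻¹ mod 556. Extended Euclid on (556, 227):
556 = 2×227 + 102
227 = 2×102 + 23
102 = 4×23 + 10
23 = 2×10 + 3
10 = 3×3 + 1
3 = 3×1 + 0
Back-substitute:
1 = 10 − 3·3
1 = −3·23 + 7·10
1 = 7·102 − 31·23
1 = −31·227 + 69·102
1 = 69·556 − 169·227
1339⁻¹ ≡ 387 (mod 556), so k ≡ 387·77 ≡ 331 (mod 556).
x = 748 + 1339·331 = 443957.

443957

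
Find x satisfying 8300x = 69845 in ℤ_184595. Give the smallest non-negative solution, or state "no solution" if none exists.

1543

First find gcd(8300, 184595):
184595 = 22×8300 + 1995
8300 = 4×1995 + 320
1995 = 6×320 + 75
320 = 4×75 + 20
75 = 3×20 + 15
20 = 1×15 + 5
15 = 3×5 + 0
gcd = 5 and 5 | 69845, so solutions exist. Divide through by 5: 1660x ≡ 13969 (mod 36919).
Now find 1660⁻¹ mod 36919:
36919 = 22·1660 + 399
1660 = 4·399 + 64
399 = 6·64 + 15
64 = 4·15 + 4
15 = 3·4 + 3
4 = 1·3 + 1
3 = 3·1 + 0
Back-substitute:
1 = 4 − 3
1 = −15 + 4·4
1 = 4·64 − 17·15
1 = −17·399 + 106·64
1 = 106·1660 − 441·399
1 = −441·36919 + 9808·1660
So 1660⁻¹ ≡ 9808 (mod 36919).
Then x ≡ 9808·13969 ≡ 1543 (mod 36919); the smallest non-negative solution is x = 1543.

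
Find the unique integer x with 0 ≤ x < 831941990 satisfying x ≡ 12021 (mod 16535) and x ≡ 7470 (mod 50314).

Write x = 12021 + 16535·k. Then 16535·k ≡ 7470 − 12021 ≡ 45763 (mod 50314).
Need 16535⁻¹ mod 50314. Extended Euclid on (50314, 16535):
50314 = 3·16535 + 709
16535 = 23·709 + 228
709 = 3·228 + 25
228 = 9·25 + 3
25 = 8·3 + 1
3 = 3·1 + 0
Back-substitute:
1 = 25 − 8·3
1 = −8·228 + 73·25
1 = 73·709 − 227·228
1 = −227·16535 + 5294·709
1 = 5294·50314 − 16109·16535
16535⁻¹ ≡ 34205 (mod 50314), so k ≡ 34205·45763 ≡ 4561 (mod 50314).
x = 12021 + 16535·4561 = 75428156.

75428156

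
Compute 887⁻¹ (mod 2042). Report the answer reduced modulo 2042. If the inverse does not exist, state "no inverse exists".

1181

gcd(2042, 887) by repeated division:
2042 = 2×887 + 268
887 = 3×268 + 83
268 = 3×83 + 19
83 = 4×19 + 7
19 = 2×7 + 5
7 = 1×5 + 2
5 = 2×2 + 1
2 = 2×1 + 0
Since gcd(887, 2042) = 1, back-substitute to write 1 as a combination:
1 = 5 − 2·2
1 = −2·7 + 3·5
1 = 3·19 − 8·7
1 = −8·83 + 35·19
1 = 35·268 − 113·83
1 = −113·887 + 374·268
1 = 374·2042 − 861·887
So 887·(-861) ≡ 1 (mod 2042), and -861 ≡ 1181 (mod 2042).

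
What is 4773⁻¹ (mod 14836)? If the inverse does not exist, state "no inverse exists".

13229

Extended Euclidean algorithm:
14836 = 3·4773 + 517
4773 = 9·517 + 120
517 = 4·120 + 37
120 = 3·37 + 9
37 = 4·9 + 1
9 = 9·1 + 0
The gcd is 1. Working backward:
1 = 37 − 4·9
1 = −4·120 + 13·37
1 = 13·517 − 56·120
1 = −56·4773 + 517·517
1 = 517·14836 − 1607·4773
So 4773·(-1607) ≡ 1 (mod 14836), and -1607 ≡ 13229 (mod 14836).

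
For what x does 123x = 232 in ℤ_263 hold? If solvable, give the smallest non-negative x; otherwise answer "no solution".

First find gcd(123, 263):
263 = 2*123 + 17
123 = 7*17 + 4
17 = 4*4 + 1
4 = 4*1 + 0
gcd = 1, so a unique solution mod 263 exists.
Back-substitute for the Bézout coefficients:
1 = 17 − 4·4
1 = −4·123 + 29·17
1 = 29·263 − 62·123
So 123·(-62) ≡ 1 (mod 263), giving 123⁻¹ ≡ 201.
x ≡ 123⁻¹·232 ≡ 201·232 ≡ 81 (mod 263).

81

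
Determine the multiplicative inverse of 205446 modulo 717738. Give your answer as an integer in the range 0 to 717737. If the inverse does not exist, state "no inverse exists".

no inverse exists

Euclidean algorithm on 717738, 205446:
717738 = 3×205446 + 101400
205446 = 2×101400 + 2646
101400 = 38×2646 + 852
2646 = 3×852 + 90
852 = 9×90 + 42
90 = 2×42 + 6
42 = 7×6 + 0
gcd(205446, 717738) = 6 ≠ 1, so 205446 has no multiplicative inverse modulo 717738.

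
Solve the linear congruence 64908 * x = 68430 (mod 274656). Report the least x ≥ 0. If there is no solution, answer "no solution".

gcd(64908, 274656):
274656 = 4*64908 + 15024
64908 = 4*15024 + 4812
15024 = 3*4812 + 588
4812 = 8*588 + 108
588 = 5*108 + 48
108 = 2*48 + 12
48 = 4*12 + 0
gcd = 12, but 12 ∤ 68430, so the congruence has no solution.

no solution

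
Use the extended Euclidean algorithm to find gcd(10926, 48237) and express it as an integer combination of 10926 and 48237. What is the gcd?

Apply Euclid's algorithm to 48237 and 10926:
48237 = 4·10926 + 4533
10926 = 2·4533 + 1860
4533 = 2·1860 + 813
1860 = 2·813 + 234
813 = 3·234 + 111
234 = 2·111 + 12
111 = 9·12 + 3
12 = 4·3 + 0
gcd(10926, 48237) = 3.
Working backward:
3 = 111 − 9·12
3 = −9·234 + 19·111
3 = 19·813 − 66·234
3 = −66·1860 + 151·813
3 = 151·4533 − 368·1860
3 = −368·10926 + 887·4533
3 = 887·48237 − 3916·10926
So 3 = (887)·48237 + (-3916)·10926.

3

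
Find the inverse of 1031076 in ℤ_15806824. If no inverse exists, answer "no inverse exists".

Euclidean algorithm on 15806824, 1031076:
15806824 = 15*1031076 + 340684
1031076 = 3*340684 + 9024
340684 = 37*9024 + 6796
9024 = 1*6796 + 2228
6796 = 3*2228 + 112
2228 = 19*112 + 100
112 = 1*100 + 12
100 = 8*12 + 4
12 = 3*4 + 0
The gcd is 4, not 1, hence no inverse exists.

no inverse exists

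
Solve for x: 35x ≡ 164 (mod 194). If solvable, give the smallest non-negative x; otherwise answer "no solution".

First find gcd(35, 194):
194 = 5·35 + 19
35 = 1·19 + 16
19 = 1·16 + 3
16 = 5·3 + 1
3 = 3·1 + 0
gcd = 1, so a unique solution mod 194 exists.
Back-substitute for the Bézout coefficients:
1 = 16 − 5·3
1 = −5·19 + 6·16
1 = 6·35 − 11·19
1 = −11·194 + 61·35
So 35·(61) ≡ 1 (mod 194), giving 35⁻¹ ≡ 61.
x ≡ 35⁻¹·164 ≡ 61·164 ≡ 110 (mod 194).

110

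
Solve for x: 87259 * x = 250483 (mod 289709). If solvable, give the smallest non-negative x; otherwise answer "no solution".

First find gcd(87259, 289709):
289709 = 3×87259 + 27932
87259 = 3×27932 + 3463
27932 = 8×3463 + 228
3463 = 15×228 + 43
228 = 5×43 + 13
43 = 3×13 + 4
13 = 3×4 + 1
4 = 4×1 + 0
gcd = 1, so a unique solution mod 289709 exists.
Back-substitute for the Bézout coefficients:
1 = 13 − 3·4
1 = −3·43 + 10·13
1 = 10·228 − 53·43
1 = −53·3463 + 805·228
1 = 805·27932 − 6493·3463
1 = −6493·87259 + 20284·27932
1 = 20284·289709 − 67345·87259
So 87259·(-67345) ≡ 1 (mod 289709), giving 87259⁻¹ ≡ 222364.
x ≡ 87259⁻¹·250483 ≡ 222364·250483 ≡ 108308 (mod 289709).

108308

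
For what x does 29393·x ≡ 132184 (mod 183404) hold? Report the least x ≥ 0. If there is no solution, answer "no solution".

First find gcd(29393, 183404):
183404 = 6·29393 + 7046
29393 = 4·7046 + 1209
7046 = 5·1209 + 1001
1209 = 1·1001 + 208
1001 = 4·208 + 169
208 = 1·169 + 39
169 = 4·39 + 13
39 = 3·13 + 0
gcd = 13 and 13 | 132184, so solutions exist. Divide through by 13: 2261x ≡ 10168 (mod 14108).
Now find 2261⁻¹ mod 14108:
14108 = 6·2261 + 542
2261 = 4·542 + 93
542 = 5·93 + 77
93 = 1·77 + 16
77 = 4·16 + 13
16 = 1·13 + 3
13 = 4·3 + 1
3 = 3·1 + 0
Back-substitute:
1 = 13 − 4·3
1 = −4·16 + 5·13
1 = 5·77 − 24·16
1 = −24·93 + 29·77
1 = 29·542 − 169·93
1 = −169·2261 + 705·542
1 = 705·14108 − 4399·2261
So 2261·(-4399) ≡ 1 (mod 14108), i.e. 2261⁻¹ ≡ 9709.
Then x ≡ 9709·10168 ≡ 7436 (mod 14108); the smallest non-negative solution is x = 7436.

7436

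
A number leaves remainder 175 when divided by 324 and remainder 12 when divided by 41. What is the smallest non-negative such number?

3415

Write x = 175 + 324·k. Then 324·k ≡ 12 − 175 ≡ 1 (mod 41).
Need 324⁻¹ mod 41. Extended Euclid on (41, 37):
41 = 1·37 + 4
37 = 9·4 + 1
4 = 4·1 + 0
Back-substitute:
1 = 37 − 9·4
1 = −9·41 + 10·37
324⁻¹ ≡ 10 (mod 41), so k ≡ 10·1 ≡ 10 (mod 41).
x = 175 + 324·10 = 3415.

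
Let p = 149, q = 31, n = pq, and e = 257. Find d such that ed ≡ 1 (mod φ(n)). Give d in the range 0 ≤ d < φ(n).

φ(n) = (p−1)(q−1) = 148·30 = 4440.
Need d with 257·d ≡ 1 (mod 4440). Apply the extended Euclidean algorithm:
4440 = 17·257 + 71
257 = 3·71 + 44
71 = 1·44 + 27
44 = 1·27 + 17
27 = 1·17 + 10
17 = 1·10 + 7
10 = 1·7 + 3
7 = 2·3 + 1
3 = 3·1 + 0
Back-substitute:
1 = 7 − 2·3
1 = −2·10 + 3·7
1 = 3·17 − 5·10
1 = −5·27 + 8·17
1 = 8·44 − 13·27
1 = −13·71 + 21·44
1 = 21·257 − 76·71
1 = −76·4440 + 1313·257
So 257·1313 ≡ 1 (mod 4440), hence d = 1313.

1313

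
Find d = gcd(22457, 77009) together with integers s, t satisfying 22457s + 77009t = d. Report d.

Repeated division:
77009 = 3·22457 + 9638
22457 = 2·9638 + 3181
9638 = 3·3181 + 95
3181 = 33·95 + 46
95 = 2·46 + 3
46 = 15·3 + 1
3 = 3·1 + 0
gcd(22457, 77009) = 1.
Express as a combination:
1 = 46 − 15·3
1 = −15·95 + 31·46
1 = 31·3181 − 1038·95
1 = −1038·9638 + 3145·3181
1 = 3145·22457 − 7328·9638
1 = −7328·77009 + 25129·22457
So 1 = (-7328)·77009 + (25129)·22457.

1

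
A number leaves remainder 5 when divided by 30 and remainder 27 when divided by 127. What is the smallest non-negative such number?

Write x = 5 + 30·k. Then 30·k ≡ 27 − 5 ≡ 22 (mod 127).
Need 30⁻¹ mod 127. Extended Euclid on (127, 30):
127 = 4×30 + 7
30 = 4×7 + 2
7 = 3×2 + 1
2 = 2×1 + 0
Back-substitute:
1 = 7 − 3·2
1 = −3·30 + 13·7
1 = 13·127 − 55·30
30⁻¹ ≡ 72 (mod 127), so k ≡ 72·22 ≡ 60 (mod 127).
x = 5 + 30·60 = 1805.

1805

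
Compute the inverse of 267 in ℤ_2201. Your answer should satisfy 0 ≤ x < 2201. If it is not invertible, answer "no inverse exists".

948

Extended Euclidean algorithm:
2201 = 8·267 + 65
267 = 4·65 + 7
65 = 9·7 + 2
7 = 3·2 + 1
2 = 2·1 + 0
gcd = 1, so the inverse exists. Back-substitute:
1 = 7 − 3·2
1 = −3·65 + 28·7
1 = 28·267 − 115·65
1 = −115·2201 + 948·267
So 267·948 ≡ 1 (mod 2201).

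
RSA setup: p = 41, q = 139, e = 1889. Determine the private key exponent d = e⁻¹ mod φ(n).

4769

φ(n) = (p−1)(q−1) = 40·138 = 5520.
Need d with 1889·d ≡ 1 (mod 5520). Apply the extended Euclidean algorithm:
5520 = 2×1889 + 1742
1889 = 1×1742 + 147
1742 = 11×147 + 125
147 = 1×125 + 22
125 = 5×22 + 15
22 = 1×15 + 7
15 = 2×7 + 1
7 = 7×1 + 0
Back-substitute:
1 = 15 − 2·7
1 = −2·22 + 3·15
1 = 3·125 − 17·22
1 = −17·147 + 20·125
1 = 20·1742 − 237·147
1 = −237·1889 + 257·1742
1 = 257·5520 − 751·1889
So 1889·(-751) ≡ 1 (mod 5520), hence d ≡ -751 ≡ 4769 (mod 5520).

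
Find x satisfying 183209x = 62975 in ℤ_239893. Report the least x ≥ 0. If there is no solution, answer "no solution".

First find gcd(183209, 239893):
239893 = 1×183209 + 56684
183209 = 3×56684 + 13157
56684 = 4×13157 + 4056
13157 = 3×4056 + 989
4056 = 4×989 + 100
989 = 9×100 + 89
100 = 1×89 + 11
89 = 8×11 + 1
11 = 11×1 + 0
gcd = 1, so a unique solution mod 239893 exists.
Back-substitute for the Bézout coefficients:
1 = 89 − 8·11
1 = −8·100 + 9·89
1 = 9·989 − 89·100
1 = −89·4056 + 365·989
1 = 365·13157 − 1184·4056
1 = −1184·56684 + 5101·13157
1 = 5101·183209 − 16487·56684
1 = −16487·239893 + 21588·183209
So 183209·(21588) ≡ 1 (mod 239893), giving 183209⁻¹ ≡ 21588.
x ≡ 183209⁻¹·62975 ≡ 21588·62975 ≡ 30669 (mod 239893).

30669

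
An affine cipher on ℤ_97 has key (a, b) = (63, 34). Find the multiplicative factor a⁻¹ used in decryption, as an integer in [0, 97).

77

Run Euclid on (97, 63):
97 = 1*63 + 34
63 = 1*34 + 29
34 = 1*29 + 5
29 = 5*5 + 4
5 = 1*4 + 1
4 = 4*1 + 0
Since gcd(63, 97) = 1, back-substitute to write 1 as a combination:
1 = 5 − 4
1 = −29 + 6·5
1 = 6·34 − 7·29
1 = −7·63 + 13·34
1 = 13·97 − 20·63
So 63·(-20) ≡ 1 (mod 97), and -20 ≡ 77 (mod 97).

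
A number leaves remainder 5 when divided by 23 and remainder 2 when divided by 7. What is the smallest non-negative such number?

Write x = 5 + 23·k. Then 23·k ≡ 2 − 5 ≡ 4 (mod 7).
Need 23⁻¹ mod 7. Extended Euclid on (7, 2):
7 = 3*2 + 1
2 = 2*1 + 0
Back-substitute:
1 = 7 − 3·2
23⁻¹ ≡ 4 (mod 7), so k ≡ 4·4 ≡ 2 (mod 7).
x = 5 + 23·2 = 51.

51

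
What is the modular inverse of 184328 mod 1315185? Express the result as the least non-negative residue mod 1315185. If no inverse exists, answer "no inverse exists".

160217

Apply the Euclidean algorithm to 1315185 and 184328:
1315185 = 7·184328 + 24889
184328 = 7·24889 + 10105
24889 = 2·10105 + 4679
10105 = 2·4679 + 747
4679 = 6·747 + 197
747 = 3·197 + 156
197 = 1·156 + 41
156 = 3·41 + 33
41 = 1·33 + 8
33 = 4·8 + 1
8 = 8·1 + 0
gcd = 1, so the inverse exists. Back-substitute:
1 = 33 − 4·8
1 = −4·41 + 5·33
1 = 5·156 − 19·41
1 = −19·197 + 24·156
1 = 24·747 − 91·197
1 = −91·4679 + 570·747
1 = 570·10105 − 1231·4679
1 = −1231·24889 + 3032·10105
1 = 3032·184328 − 22455·24889
1 = −22455·1315185 + 160217·184328
So 184328·160217 ≡ 1 (mod 1315185).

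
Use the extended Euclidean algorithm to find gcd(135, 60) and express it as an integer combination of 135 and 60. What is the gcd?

15

Apply Euclid's algorithm to 135 and 60:
135 = 2×60 + 15
60 = 4×15 + 0
gcd(135, 60) = 15.
Working backward:
15 = 135 − 2·60
So 15 = (1)·135 + (-2)·60.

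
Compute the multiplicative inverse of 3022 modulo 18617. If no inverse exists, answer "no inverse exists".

Apply the Euclidean algorithm to 18617 and 3022:
18617 = 6*3022 + 485
3022 = 6*485 + 112
485 = 4*112 + 37
112 = 3*37 + 1
37 = 37*1 + 0
Since gcd(3022, 18617) = 1, back-substitute to write 1 as a combination:
1 = 112 − 3·37
1 = −3·485 + 13·112
1 = 13·3022 − 81·485
1 = −81·18617 + 499·3022
So 3022·499 ≡ 1 (mod 18617).

499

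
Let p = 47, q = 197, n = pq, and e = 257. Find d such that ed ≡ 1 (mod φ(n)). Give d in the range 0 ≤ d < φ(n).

7297

φ(n) = (p−1)(q−1) = 46·196 = 9016.
Need d with 257·d ≡ 1 (mod 9016). Apply the extended Euclidean algorithm:
9016 = 35·257 + 21
257 = 12·21 + 5
21 = 4·5 + 1
5 = 5·1 + 0
Back-substitute:
1 = 21 − 4·5
1 = −4·257 + 49·21
1 = 49·9016 − 1719·257
So 257·(-1719) ≡ 1 (mod 9016), hence d ≡ -1719 ≡ 7297 (mod 9016).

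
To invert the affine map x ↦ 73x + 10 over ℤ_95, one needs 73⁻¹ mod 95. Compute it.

gcd(95, 73) by repeated division:
95 = 1*73 + 22
73 = 3*22 + 7
22 = 3*7 + 1
7 = 7*1 + 0
The gcd is 1. Working backward:
1 = 22 − 3·7
1 = −3·73 + 10·22
1 = 10·95 − 13·73
Hence 73⁻¹ ≡ -13 ≡ 82 (mod 95).

82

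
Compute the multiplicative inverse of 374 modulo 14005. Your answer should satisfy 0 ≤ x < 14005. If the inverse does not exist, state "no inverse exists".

5954

Apply the Euclidean algorithm to 14005 and 374:
14005 = 37*374 + 167
374 = 2*167 + 40
167 = 4*40 + 7
40 = 5*7 + 5
7 = 1*5 + 2
5 = 2*2 + 1
2 = 2*1 + 0
gcd = 1, so the inverse exists. Back-substitute:
1 = 5 − 2·2
1 = −2·7 + 3·5
1 = 3·40 − 17·7
1 = −17·167 + 71·40
1 = 71·374 − 159·167
1 = −159·14005 + 5954·374
So 374·5954 ≡ 1 (mod 14005).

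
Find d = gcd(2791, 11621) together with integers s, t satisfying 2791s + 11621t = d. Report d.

Apply Euclid's algorithm to 11621 and 2791:
11621 = 4*2791 + 457
2791 = 6*457 + 49
457 = 9*49 + 16
49 = 3*16 + 1
16 = 16*1 + 0
gcd(2791, 11621) = 1.
Back-substituting:
1 = 49 − 3·16
1 = −3·457 + 28·49
1 = 28·2791 − 171·457
1 = −171·11621 + 712·2791
So 1 = (-171)·11621 + (712)·2791.

1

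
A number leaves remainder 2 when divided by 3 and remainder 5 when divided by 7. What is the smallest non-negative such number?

Write x = 2 + 3·k. Then 3·k ≡ 5 − 2 ≡ 3 (mod 7).
Need 3⁻¹ mod 7. Extended Euclid on (7, 3):
7 = 2*3 + 1
3 = 3*1 + 0
Back-substitute:
1 = 7 − 2·3
3⁻¹ ≡ 5 (mod 7), so k ≡ 5·3 ≡ 1 (mod 7).
x = 2 + 3·1 = 5.

5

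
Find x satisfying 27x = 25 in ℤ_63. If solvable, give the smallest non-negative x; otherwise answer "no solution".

no solution

gcd(27, 63):
63 = 2×27 + 9
27 = 3×9 + 0
gcd = 9, but 9 ∤ 25, so the congruence has no solution.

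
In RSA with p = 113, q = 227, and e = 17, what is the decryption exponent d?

φ(n) = (p−1)(q−1) = 112·226 = 25312.
Need d with 17·d ≡ 1 (mod 25312). Apply the extended Euclidean algorithm:
25312 = 1488×17 + 16
17 = 1×16 + 1
16 = 16×1 + 0
Back-substitute:
1 = 17 − 16
1 = −25312 + 1489·17
So 17·1489 ≡ 1 (mod 25312), hence d = 1489.

1489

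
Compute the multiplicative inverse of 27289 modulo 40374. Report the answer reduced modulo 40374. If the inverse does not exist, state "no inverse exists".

Extended Euclidean algorithm:
40374 = 1×27289 + 13085
27289 = 2×13085 + 1119
13085 = 11×1119 + 776
1119 = 1×776 + 343
776 = 2×343 + 90
343 = 3×90 + 73
90 = 1×73 + 17
73 = 4×17 + 5
17 = 3×5 + 2
5 = 2×2 + 1
2 = 2×1 + 0
gcd = 1, so the inverse exists. Back-substitute:
1 = 5 − 2·2
1 = −2·17 + 7·5
1 = 7·73 − 30·17
1 = −30·90 + 37·73
1 = 37·343 − 141·90
1 = −141·776 + 319·343
1 = 319·1119 − 460·776
1 = −460·13085 + 5379·1119
1 = 5379·27289 − 11218·13085
1 = −11218·40374 + 16597·27289
So 27289·16597 ≡ 1 (mod 40374).

16597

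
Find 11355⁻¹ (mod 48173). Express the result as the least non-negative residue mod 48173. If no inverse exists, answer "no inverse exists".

5337

Apply the Euclidean algorithm to 48173 and 11355:
48173 = 4×11355 + 2753
11355 = 4×2753 + 343
2753 = 8×343 + 9
343 = 38×9 + 1
9 = 9×1 + 0
gcd = 1, so the inverse exists. Back-substitute:
1 = 343 − 38·9
1 = −38·2753 + 305·343
1 = 305·11355 − 1258·2753
1 = −1258·48173 + 5337·11355
So 11355·5337 ≡ 1 (mod 48173).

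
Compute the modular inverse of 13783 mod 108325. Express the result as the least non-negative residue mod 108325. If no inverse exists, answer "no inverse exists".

no inverse exists

Compute gcd(13783, 108325):
108325 = 7*13783 + 11844
13783 = 1*11844 + 1939
11844 = 6*1939 + 210
1939 = 9*210 + 49
210 = 4*49 + 14
49 = 3*14 + 7
14 = 2*7 + 0
The gcd is 7, not 1, hence no inverse exists.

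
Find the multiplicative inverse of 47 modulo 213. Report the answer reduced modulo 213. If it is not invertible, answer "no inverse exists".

68

Apply the Euclidean algorithm to 213 and 47:
213 = 4×47 + 25
47 = 1×25 + 22
25 = 1×22 + 3
22 = 7×3 + 1
3 = 3×1 + 0
Since gcd(47, 213) = 1, back-substitute to write 1 as a combination:
1 = 22 − 7·3
1 = −7·25 + 8·22
1 = 8·47 − 15·25
1 = −15·213 + 68·47
So 47·68 ≡ 1 (mod 213).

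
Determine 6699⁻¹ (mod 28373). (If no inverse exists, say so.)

2177

Extended Euclidean algorithm:
28373 = 4×6699 + 1577
6699 = 4×1577 + 391
1577 = 4×391 + 13
391 = 30×13 + 1
13 = 13×1 + 0
Since gcd(6699, 28373) = 1, back-substitute to write 1 as a combination:
1 = 391 − 30·13
1 = −30·1577 + 121·391
1 = 121·6699 − 514·1577
1 = −514·28373 + 2177·6699
So 6699·2177 ≡ 1 (mod 28373).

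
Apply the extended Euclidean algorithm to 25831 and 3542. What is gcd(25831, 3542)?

1

Repeated division:
25831 = 7*3542 + 1037
3542 = 3*1037 + 431
1037 = 2*431 + 175
431 = 2*175 + 81
175 = 2*81 + 13
81 = 6*13 + 3
13 = 4*3 + 1
3 = 3*1 + 0
gcd(25831, 3542) = 1.
Working backward:
1 = 13 − 4·3
1 = −4·81 + 25·13
1 = 25·175 − 54·81
1 = −54·431 + 133·175
1 = 133·1037 − 320·431
1 = −320·3542 + 1093·1037
1 = 1093·25831 − 7971·3542
So 1 = (1093)·25831 + (-7971)·3542.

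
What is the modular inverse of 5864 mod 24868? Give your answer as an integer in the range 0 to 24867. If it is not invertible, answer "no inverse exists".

no inverse exists

Euclidean algorithm on 24868, 5864:
24868 = 4×5864 + 1412
5864 = 4×1412 + 216
1412 = 6×216 + 116
216 = 1×116 + 100
116 = 1×100 + 16
100 = 6×16 + 4
16 = 4×4 + 0
gcd(5864, 24868) = 4 ≠ 1, so 5864 has no multiplicative inverse modulo 24868.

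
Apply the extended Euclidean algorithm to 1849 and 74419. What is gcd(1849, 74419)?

1

Euclidean algorithm:
74419 = 40·1849 + 459
1849 = 4·459 + 13
459 = 35·13 + 4
13 = 3·4 + 1
4 = 4·1 + 0
gcd(1849, 74419) = 1.
Working backward:
1 = 13 − 3·4
1 = −3·459 + 106·13
1 = 106·1849 − 427·459
1 = −427·74419 + 17186·1849
So 1 = (-427)·74419 + (17186)·1849.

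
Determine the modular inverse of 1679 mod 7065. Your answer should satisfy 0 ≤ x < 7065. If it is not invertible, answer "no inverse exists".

gcd(7065, 1679) by repeated division:
7065 = 4·1679 + 349
1679 = 4·349 + 283
349 = 1·283 + 66
283 = 4·66 + 19
66 = 3·19 + 9
19 = 2·9 + 1
9 = 9·1 + 0
Since gcd(1679, 7065) = 1, back-substitute to write 1 as a combination:
1 = 19 − 2·9
1 = −2·66 + 7·19
1 = 7·283 − 30·66
1 = −30·349 + 37·283
1 = 37·1679 − 178·349
1 = −178·7065 + 749·1679
So 1679·749 ≡ 1 (mod 7065).

749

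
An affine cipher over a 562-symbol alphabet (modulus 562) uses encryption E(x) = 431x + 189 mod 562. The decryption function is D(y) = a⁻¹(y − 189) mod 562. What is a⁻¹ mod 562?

Apply the Euclidean algorithm to 562 and 431:
562 = 1×431 + 131
431 = 3×131 + 38
131 = 3×38 + 17
38 = 2×17 + 4
17 = 4×4 + 1
4 = 4×1 + 0
Since gcd(431, 562) = 1, back-substitute to write 1 as a combination:
1 = 17 − 4·4
1 = −4·38 + 9·17
1 = 9·131 − 31·38
1 = −31·431 + 102·131
1 = 102·562 − 133·431
Hence 431⁻¹ ≡ -133 ≡ 429 (mod 562).

429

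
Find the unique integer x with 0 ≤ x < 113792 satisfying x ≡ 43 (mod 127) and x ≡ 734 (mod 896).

Write x = 43 + 127·k. Then 127·k ≡ 734 − 43 ≡ 691 (mod 896).
Need 127⁻¹ mod 896. Extended Euclid on (896, 127):
896 = 7*127 + 7
127 = 18*7 + 1
7 = 7*1 + 0
Back-substitute:
1 = 127 − 18·7
1 = −18·896 + 127·127
127⁻¹ ≡ 127 (mod 896), so k ≡ 127·691 ≡ 845 (mod 896).
x = 43 + 127·845 = 107358.

107358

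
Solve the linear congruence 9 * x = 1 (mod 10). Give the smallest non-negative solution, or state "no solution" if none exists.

First find gcd(9, 10):
10 = 1·9 + 1
9 = 9·1 + 0
gcd = 1, so a unique solution mod 10 exists.
Back-substitute for the Bézout coefficients:
1 = 10 − 9
So 9·(-1) ≡ 1 (mod 10), giving 9⁻¹ ≡ 9.
x ≡ 9⁻¹·1 ≡ 9·1 ≡ 9 (mod 10).

9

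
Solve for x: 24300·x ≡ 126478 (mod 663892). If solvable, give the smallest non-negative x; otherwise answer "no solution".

no solution

gcd(24300, 663892):
663892 = 27·24300 + 7792
24300 = 3·7792 + 924
7792 = 8·924 + 400
924 = 2·400 + 124
400 = 3·124 + 28
124 = 4·28 + 12
28 = 2·12 + 4
12 = 3·4 + 0
gcd = 4, but 4 ∤ 126478, so the congruence has no solution.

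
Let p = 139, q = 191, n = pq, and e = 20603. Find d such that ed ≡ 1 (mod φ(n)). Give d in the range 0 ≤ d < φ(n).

10727

φ(n) = (p−1)(q−1) = 138·190 = 26220.
Need d with 20603·d ≡ 1 (mod 26220). Apply the extended Euclidean algorithm:
26220 = 1×20603 + 5617
20603 = 3×5617 + 3752
5617 = 1×3752 + 1865
3752 = 2×1865 + 22
1865 = 84×22 + 17
22 = 1×17 + 5
17 = 3×5 + 2
5 = 2×2 + 1
2 = 2×1 + 0
Back-substitute:
1 = 5 − 2·2
1 = −2·17 + 7·5
1 = 7·22 − 9·17
1 = −9·1865 + 763·22
1 = 763·3752 − 1535·1865
1 = −1535·5617 + 2298·3752
1 = 2298·20603 − 8429·5617
1 = −8429·26220 + 10727·20603
So 20603·10727 ≡ 1 (mod 26220), hence d = 10727.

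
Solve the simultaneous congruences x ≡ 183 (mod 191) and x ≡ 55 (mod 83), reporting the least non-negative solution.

9351

Write x = 183 + 191·k. Then 191·k ≡ 55 − 183 ≡ 38 (mod 83).
Need 191⁻¹ mod 83. Extended Euclid on (83, 25):
83 = 3×25 + 8
25 = 3×8 + 1
8 = 8×1 + 0
Back-substitute:
1 = 25 − 3·8
1 = −3·83 + 10·25
191⁻¹ ≡ 10 (mod 83), so k ≡ 10·38 ≡ 48 (mod 83).
x = 183 + 191·48 = 9351.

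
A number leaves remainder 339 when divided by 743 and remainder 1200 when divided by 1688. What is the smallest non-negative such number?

1030880

Write x = 339 + 743·k. Then 743·k ≡ 1200 − 339 ≡ 861 (mod 1688).
Need 743⁻¹ mod 1688. Extended Euclid on (1688, 743):
1688 = 2·743 + 202
743 = 3·202 + 137
202 = 1·137 + 65
137 = 2·65 + 7
65 = 9·7 + 2
7 = 3·2 + 1
2 = 2·1 + 0
Back-substitute:
1 = 7 − 3·2
1 = −3·65 + 28·7
1 = 28·137 − 59·65
1 = −59·202 + 87·137
1 = 87·743 − 320·202
1 = −320·1688 + 727·743
743⁻¹ ≡ 727 (mod 1688), so k ≡ 727·861 ≡ 1387 (mod 1688).
x = 339 + 743·1387 = 1030880.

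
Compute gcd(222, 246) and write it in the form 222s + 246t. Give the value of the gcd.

6

Apply Euclid's algorithm to 246 and 222:
246 = 1·222 + 24
222 = 9·24 + 6
24 = 4·6 + 0
gcd(222, 246) = 6.
Back-substituting:
6 = 222 − 9·24
6 = −9·246 + 10·222
So 6 = (-9)·246 + (10)·222.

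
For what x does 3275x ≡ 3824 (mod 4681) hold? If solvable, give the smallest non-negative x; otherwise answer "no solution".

First find gcd(3275, 4681):
4681 = 1·3275 + 1406
3275 = 2·1406 + 463
1406 = 3·463 + 17
463 = 27·17 + 4
17 = 4·4 + 1
4 = 4·1 + 0
gcd = 1, so a unique solution mod 4681 exists.
Back-substitute for the Bézout coefficients:
1 = 17 − 4·4
1 = −4·463 + 109·17
1 = 109·1406 − 331·463
1 = −331·3275 + 771·1406
1 = 771·4681 − 1102·3275
So 3275·(-1102) ≡ 1 (mod 4681), giving 3275⁻¹ ≡ 3579.
x ≡ 3275⁻¹·3824 ≡ 3579·3824 ≡ 3533 (mod 4681).

3533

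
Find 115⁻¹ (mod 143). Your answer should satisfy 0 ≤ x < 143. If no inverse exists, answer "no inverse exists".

gcd(143, 115) by repeated division:
143 = 1×115 + 28
115 = 4×28 + 3
28 = 9×3 + 1
3 = 3×1 + 0
Since gcd(115, 143) = 1, back-substitute to write 1 as a combination:
1 = 28 − 9·3
1 = −9·115 + 37·28
1 = 37·143 − 46·115
Hence 115⁻¹ ≡ -46 ≡ 97 (mod 143).

97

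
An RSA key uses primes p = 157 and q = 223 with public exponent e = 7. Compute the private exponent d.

9895

φ(n) = (p−1)(q−1) = 156·222 = 34632.
Need d with 7·d ≡ 1 (mod 34632). Apply the extended Euclidean algorithm:
34632 = 4947·7 + 3
7 = 2·3 + 1
3 = 3·1 + 0
Back-substitute:
1 = 7 − 2·3
1 = −2·34632 + 9895·7
So 7·9895 ≡ 1 (mod 34632), hence d = 9895.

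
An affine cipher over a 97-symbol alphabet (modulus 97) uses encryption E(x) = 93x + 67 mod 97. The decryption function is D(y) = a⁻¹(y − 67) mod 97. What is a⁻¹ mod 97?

24

Apply the Euclidean algorithm to 97 and 93:
97 = 1*93 + 4
93 = 23*4 + 1
4 = 4*1 + 0
The gcd is 1. Working backward:
1 = 93 − 23·4
1 = −23·97 + 24·93
So 93·24 ≡ 1 (mod 97).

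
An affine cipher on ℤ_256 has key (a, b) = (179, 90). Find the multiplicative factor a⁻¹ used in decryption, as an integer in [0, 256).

Extended Euclidean algorithm:
256 = 1·179 + 77
179 = 2·77 + 25
77 = 3·25 + 2
25 = 12·2 + 1
2 = 2·1 + 0
Since gcd(179, 256) = 1, back-substitute to write 1 as a combination:
1 = 25 − 12·2
1 = −12·77 + 37·25
1 = 37·179 − 86·77
1 = −86·256 + 123·179
So 179·123 ≡ 1 (mod 256).

123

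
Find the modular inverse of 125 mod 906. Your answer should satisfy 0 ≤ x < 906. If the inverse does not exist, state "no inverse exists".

Extended Euclidean algorithm:
906 = 7×125 + 31
125 = 4×31 + 1
31 = 31×1 + 0
Since gcd(125, 906) = 1, back-substitute to write 1 as a combination:
1 = 125 − 4·31
1 = −4·906 + 29·125
So 125·29 ≡ 1 (mod 906).

29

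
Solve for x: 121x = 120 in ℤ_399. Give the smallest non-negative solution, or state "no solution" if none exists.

First find gcd(121, 399):
399 = 3·121 + 36
121 = 3·36 + 13
36 = 2·13 + 10
13 = 1·10 + 3
10 = 3·3 + 1
3 = 3·1 + 0
gcd = 1, so a unique solution mod 399 exists.
Back-substitute for the Bézout coefficients:
1 = 10 − 3·3
1 = −3·13 + 4·10
1 = 4·36 − 11·13
1 = −11·121 + 37·36
1 = 37·399 − 122·121
So 121·(-122) ≡ 1 (mod 399), giving 121⁻¹ ≡ 277.
x ≡ 121⁻¹·120 ≡ 277·120 ≡ 123 (mod 399).

123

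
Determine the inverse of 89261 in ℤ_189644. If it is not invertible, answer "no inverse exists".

81181

Run Euclid on (189644, 89261):
189644 = 2·89261 + 11122
89261 = 8·11122 + 285
11122 = 39·285 + 7
285 = 40·7 + 5
7 = 1·5 + 2
5 = 2·2 + 1
2 = 2·1 + 0
The gcd is 1. Working backward:
1 = 5 − 2·2
1 = −2·7 + 3·5
1 = 3·285 − 122·7
1 = −122·11122 + 4761·285
1 = 4761·89261 − 38210·11122
1 = −38210·189644 + 81181·89261
So 89261·81181 ≡ 1 (mod 189644).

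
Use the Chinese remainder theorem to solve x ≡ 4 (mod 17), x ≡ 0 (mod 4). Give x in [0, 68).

Write x = 4 + 17·k. Then 17·k ≡ 0 − 4 ≡ 0 (mod 4).
Need 17⁻¹ mod 4. Extended Euclid on (4, 1):
4 = 4*1 + 0
17⁻¹ ≡ 1 (mod 4), so k ≡ 1·0 ≡ 0 (mod 4).
x = 4 + 17·0 = 4.

4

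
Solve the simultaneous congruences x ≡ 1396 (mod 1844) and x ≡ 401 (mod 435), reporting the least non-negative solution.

176576

Write x = 1396 + 1844·k. Then 1844·k ≡ 401 − 1396 ≡ 310 (mod 435).
Need 1844⁻¹ mod 435. Extended Euclid on (435, 104):
435 = 4×104 + 19
104 = 5×19 + 9
19 = 2×9 + 1
9 = 9×1 + 0
Back-substitute:
1 = 19 − 2·9
1 = −2·104 + 11·19
1 = 11·435 − 46·104
1844⁻¹ ≡ 389 (mod 435), so k ≡ 389·310 ≡ 95 (mod 435).
x = 1396 + 1844·95 = 176576.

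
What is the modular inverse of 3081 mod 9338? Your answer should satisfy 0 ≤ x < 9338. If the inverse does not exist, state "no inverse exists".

5013

Apply the Euclidean algorithm to 9338 and 3081:
9338 = 3·3081 + 95
3081 = 32·95 + 41
95 = 2·41 + 13
41 = 3·13 + 2
13 = 6·2 + 1
2 = 2·1 + 0
gcd = 1, so the inverse exists. Back-substitute:
1 = 13 − 6·2
1 = −6·41 + 19·13
1 = 19·95 − 44·41
1 = −44·3081 + 1427·95
1 = 1427·9338 − 4325·3081
Thus 3081·(-4325) ≡ 1 (mod 9338); reducing, -4325 mod 9338 = 5013.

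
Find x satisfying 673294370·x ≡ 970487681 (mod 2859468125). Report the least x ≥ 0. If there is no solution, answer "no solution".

no solution

gcd(673294370, 2859468125):
2859468125 = 4*673294370 + 166290645
673294370 = 4*166290645 + 8131790
166290645 = 20*8131790 + 3654845
8131790 = 2*3654845 + 822100
3654845 = 4*822100 + 366445
822100 = 2*366445 + 89210
366445 = 4*89210 + 9605
89210 = 9*9605 + 2765
9605 = 3*2765 + 1310
2765 = 2*1310 + 145
1310 = 9*145 + 5
145 = 29*5 + 0
gcd = 5, but 5 ∤ 970487681, so the congruence has no solution.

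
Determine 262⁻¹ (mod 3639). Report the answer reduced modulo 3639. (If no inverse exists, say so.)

3514

gcd(3639, 262) by repeated division:
3639 = 13·262 + 233
262 = 1·233 + 29
233 = 8·29 + 1
29 = 29·1 + 0
gcd = 1, so the inverse exists. Back-substitute:
1 = 233 − 8·29
1 = −8·262 + 9·233
1 = 9·3639 − 125·262
So 262·(-125) ≡ 1 (mod 3639), and -125 ≡ 3514 (mod 3639).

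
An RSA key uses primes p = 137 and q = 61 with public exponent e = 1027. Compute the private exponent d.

φ(n) = (p−1)(q−1) = 136·60 = 8160.
Need d with 1027·d ≡ 1 (mod 8160). Apply the extended Euclidean algorithm:
8160 = 7*1027 + 971
1027 = 1*971 + 56
971 = 17*56 + 19
56 = 2*19 + 18
19 = 1*18 + 1
18 = 18*1 + 0
Back-substitute:
1 = 19 − 18
1 = −56 + 3·19
1 = 3·971 − 52·56
1 = −52·1027 + 55·971
1 = 55·8160 − 437·1027
So 1027·(-437) ≡ 1 (mod 8160), hence d ≡ -437 ≡ 7723 (mod 8160).

7723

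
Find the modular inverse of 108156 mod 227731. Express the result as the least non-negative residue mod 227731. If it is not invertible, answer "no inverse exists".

Apply the Euclidean algorithm to 227731 and 108156:
227731 = 2*108156 + 11419
108156 = 9*11419 + 5385
11419 = 2*5385 + 649
5385 = 8*649 + 193
649 = 3*193 + 70
193 = 2*70 + 53
70 = 1*53 + 17
53 = 3*17 + 2
17 = 8*2 + 1
2 = 2*1 + 0
The gcd is 1. Working backward:
1 = 17 − 8·2
1 = −8·53 + 25·17
1 = 25·70 − 33·53
1 = −33·193 + 91·70
1 = 91·649 − 306·193
1 = −306·5385 + 2539·649
1 = 2539·11419 − 5384·5385
1 = −5384·108156 + 50995·11419
1 = 50995·227731 − 107374·108156
Hence 108156⁻¹ ≡ -107374 ≡ 120357 (mod 227731).

120357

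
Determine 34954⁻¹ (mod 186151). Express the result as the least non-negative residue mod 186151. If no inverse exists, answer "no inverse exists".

6886

Extended Euclidean algorithm:
186151 = 5*34954 + 11381
34954 = 3*11381 + 811
11381 = 14*811 + 27
811 = 30*27 + 1
27 = 27*1 + 0
Since gcd(34954, 186151) = 1, back-substitute to write 1 as a combination:
1 = 811 − 30·27
1 = −30·11381 + 421·811
1 = 421·34954 − 1293·11381
1 = −1293·186151 + 6886·34954
So 34954·6886 ≡ 1 (mod 186151).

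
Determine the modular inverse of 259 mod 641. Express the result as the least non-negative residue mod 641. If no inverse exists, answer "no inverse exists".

Run Euclid on (641, 259):
641 = 2×259 + 123
259 = 2×123 + 13
123 = 9×13 + 6
13 = 2×6 + 1
6 = 6×1 + 0
Since gcd(259, 641) = 1, back-substitute to write 1 as a combination:
1 = 13 − 2·6
1 = −2·123 + 19·13
1 = 19·259 − 40·123
1 = −40·641 + 99·259
So 259·99 ≡ 1 (mod 641).

99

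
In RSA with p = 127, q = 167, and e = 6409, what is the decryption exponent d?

15913

φ(n) = (p−1)(q−1) = 126·166 = 20916.
Need d with 6409·d ≡ 1 (mod 20916). Apply the extended Euclidean algorithm:
20916 = 3*6409 + 1689
6409 = 3*1689 + 1342
1689 = 1*1342 + 347
1342 = 3*347 + 301
347 = 1*301 + 46
301 = 6*46 + 25
46 = 1*25 + 21
25 = 1*21 + 4
21 = 5*4 + 1
4 = 4*1 + 0
Back-substitute:
1 = 21 − 5·4
1 = −5·25 + 6·21
1 = 6·46 − 11·25
1 = −11·301 + 72·46
1 = 72·347 − 83·301
1 = −83·1342 + 321·347
1 = 321·1689 − 404·1342
1 = −404·6409 + 1533·1689
1 = 1533·20916 − 5003·6409
So 6409·(-5003) ≡ 1 (mod 20916), hence d ≡ -5003 ≡ 15913 (mod 20916).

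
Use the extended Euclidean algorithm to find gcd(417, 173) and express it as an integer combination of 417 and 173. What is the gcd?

1

Euclidean algorithm:
417 = 2·173 + 71
173 = 2·71 + 31
71 = 2·31 + 9
31 = 3·9 + 4
9 = 2·4 + 1
4 = 4·1 + 0
gcd(417, 173) = 1.
Working backward:
1 = 9 − 2·4
1 = −2·31 + 7·9
1 = 7·71 − 16·31
1 = −16·173 + 39·71
1 = 39·417 − 94·173
So 1 = (39)·417 + (-94)·173.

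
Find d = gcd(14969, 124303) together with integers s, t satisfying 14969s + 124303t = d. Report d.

1

Euclidean algorithm:
124303 = 8·14969 + 4551
14969 = 3·4551 + 1316
4551 = 3·1316 + 603
1316 = 2·603 + 110
603 = 5·110 + 53
110 = 2·53 + 4
53 = 13·4 + 1
4 = 4·1 + 0
gcd(14969, 124303) = 1.
Working backward:
1 = 53 − 13·4
1 = −13·110 + 27·53
1 = 27·603 − 148·110
1 = −148·1316 + 323·603
1 = 323·4551 − 1117·1316
1 = −1117·14969 + 3674·4551
1 = 3674·124303 − 30509·14969
So 1 = (3674)·124303 + (-30509)·14969.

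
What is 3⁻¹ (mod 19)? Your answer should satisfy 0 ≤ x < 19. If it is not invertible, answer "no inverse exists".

Apply the Euclidean algorithm to 19 and 3:
19 = 6×3 + 1
3 = 3×1 + 0
gcd = 1, so the inverse exists. Back-substitute:
1 = 19 − 6·3
Hence 3⁻¹ ≡ -6 ≡ 13 (mod 19).

13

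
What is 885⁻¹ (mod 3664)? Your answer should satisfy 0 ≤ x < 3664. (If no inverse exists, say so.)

2157

Apply the Euclidean algorithm to 3664 and 885:
3664 = 4*885 + 124
885 = 7*124 + 17
124 = 7*17 + 5
17 = 3*5 + 2
5 = 2*2 + 1
2 = 2*1 + 0
Since gcd(885, 3664) = 1, back-substitute to write 1 as a combination:
1 = 5 − 2·2
1 = −2·17 + 7·5
1 = 7·124 − 51·17
1 = −51·885 + 364·124
1 = 364·3664 − 1507·885
So 885·(-1507) ≡ 1 (mod 3664), and -1507 ≡ 2157 (mod 3664).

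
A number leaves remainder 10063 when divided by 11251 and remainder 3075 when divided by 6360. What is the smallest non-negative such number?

Write x = 10063 + 11251·k. Then 11251·k ≡ 3075 − 10063 ≡ 5732 (mod 6360).
Need 11251⁻¹ mod 6360. Extended Euclid on (6360, 4891):
6360 = 1·4891 + 1469
4891 = 3·1469 + 484
1469 = 3·484 + 17
484 = 28·17 + 8
17 = 2·8 + 1
8 = 8·1 + 0
Back-substitute:
1 = 17 − 2·8
1 = −2·484 + 57·17
1 = 57·1469 − 173·484
1 = −173·4891 + 576·1469
1 = 576·6360 − 749·4891
11251⁻¹ ≡ 5611 (mod 6360), so k ≡ 5611·5732 ≡ 6092 (mod 6360).
x = 10063 + 11251·6092 = 68551155.

68551155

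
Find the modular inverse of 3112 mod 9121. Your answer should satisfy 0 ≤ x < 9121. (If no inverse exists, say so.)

Extended Euclidean algorithm:
9121 = 2×3112 + 2897
3112 = 1×2897 + 215
2897 = 13×215 + 102
215 = 2×102 + 11
102 = 9×11 + 3
11 = 3×3 + 2
3 = 1×2 + 1
2 = 2×1 + 0
The gcd is 1. Working backward:
1 = 3 − 2
1 = −11 + 4·3
1 = 4·102 − 37·11
1 = −37·215 + 78·102
1 = 78·2897 − 1051·215
1 = −1051·3112 + 1129·2897
1 = 1129·9121 − 3309·3112
Hence 3112⁻¹ ≡ -3309 ≡ 5812 (mod 9121).

5812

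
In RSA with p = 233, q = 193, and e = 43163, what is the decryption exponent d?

φ(n) = (p−1)(q−1) = 232·192 = 44544.
Need d with 43163·d ≡ 1 (mod 44544). Apply the extended Euclidean algorithm:
44544 = 1×43163 + 1381
43163 = 31×1381 + 352
1381 = 3×352 + 325
352 = 1×325 + 27
325 = 12×27 + 1
27 = 27×1 + 0
Back-substitute:
1 = 325 − 12·27
1 = −12·352 + 13·325
1 = 13·1381 − 51·352
1 = −51·43163 + 1594·1381
1 = 1594·44544 − 1645·43163
So 43163·(-1645) ≡ 1 (mod 44544), hence d ≡ -1645 ≡ 42899 (mod 44544).

42899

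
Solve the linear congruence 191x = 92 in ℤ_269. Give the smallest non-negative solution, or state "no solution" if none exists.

First find gcd(191, 269):
269 = 1×191 + 78
191 = 2×78 + 35
78 = 2×35 + 8
35 = 4×8 + 3
8 = 2×3 + 2
3 = 1×2 + 1
2 = 2×1 + 0
gcd = 1, so a unique solution mod 269 exists.
Back-substitute for the Bézout coefficients:
1 = 3 − 2
1 = −8 + 3·3
1 = 3·35 − 13·8
1 = −13·78 + 29·35
1 = 29·191 − 71·78
1 = −71·269 + 100·191
So 191·(100) ≡ 1 (mod 269), giving 191⁻¹ ≡ 100.
x ≡ 191⁻¹·92 ≡ 100·92 ≡ 54 (mod 269).

54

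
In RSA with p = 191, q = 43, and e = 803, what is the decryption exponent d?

5267

φ(n) = (p−1)(q−1) = 190·42 = 7980.
Need d with 803·d ≡ 1 (mod 7980). Apply the extended Euclidean algorithm:
7980 = 9·803 + 753
803 = 1·753 + 50
753 = 15·50 + 3
50 = 16·3 + 2
3 = 1·2 + 1
2 = 2·1 + 0
Back-substitute:
1 = 3 − 2
1 = −50 + 17·3
1 = 17·753 − 256·50
1 = −256·803 + 273·753
1 = 273·7980 − 2713·803
So 803·(-2713) ≡ 1 (mod 7980), hence d ≡ -2713 ≡ 5267 (mod 7980).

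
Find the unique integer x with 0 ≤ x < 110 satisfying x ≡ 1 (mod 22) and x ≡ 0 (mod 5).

Write x = 1 + 22·k. Then 22·k ≡ 0 − 1 ≡ 4 (mod 5).
Need 22⁻¹ mod 5. Extended Euclid on (5, 2):
5 = 2·2 + 1
2 = 2·1 + 0
Back-substitute:
1 = 5 − 2·2
22⁻¹ ≡ 3 (mod 5), so k ≡ 3·4 ≡ 2 (mod 5).
x = 1 + 22·2 = 45.

45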